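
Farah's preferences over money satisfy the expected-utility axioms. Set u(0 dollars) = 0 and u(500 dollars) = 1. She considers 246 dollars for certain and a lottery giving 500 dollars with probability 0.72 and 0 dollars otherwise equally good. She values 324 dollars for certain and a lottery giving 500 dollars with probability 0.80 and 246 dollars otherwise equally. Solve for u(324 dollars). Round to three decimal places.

0.944

The first gamble pins u(246 dollars): it must equal 0.72·1 + 0.28·0 = 0.72.
The second indifference gives u(324 dollars) = 0.80·u(500 dollars) + 0.20·u(246 dollars) = 0.80·1.00 + 0.20·0.72 = 0.9440.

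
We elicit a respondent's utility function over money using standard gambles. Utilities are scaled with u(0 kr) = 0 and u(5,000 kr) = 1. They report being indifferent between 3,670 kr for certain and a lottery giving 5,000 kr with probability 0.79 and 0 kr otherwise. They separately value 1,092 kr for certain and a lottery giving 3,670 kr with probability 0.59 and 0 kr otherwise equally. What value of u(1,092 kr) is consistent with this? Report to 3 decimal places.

The first gamble pins u(3,670 kr): it must equal 0.79·1 + 0.21·0 = 0.79.
Then u(1,092 kr) = 0.59·u(3,670 kr) + 0.41·u(0 kr) = 0.59·0.79 + 0.41·0.00 = 0.4661.

0.466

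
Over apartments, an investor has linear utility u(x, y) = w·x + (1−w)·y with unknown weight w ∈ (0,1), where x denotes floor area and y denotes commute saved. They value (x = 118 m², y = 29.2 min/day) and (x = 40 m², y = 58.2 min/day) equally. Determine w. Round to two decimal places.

w = 0.27

Equating utilities: w·118 + (1−w)·29.2 = w·40 + (1−w)·58.2.
w·(118−40) = (1−w)·(58.2−29.2), i.e. w·78 = (1−w)·29.
The marginal rate of substitution is 29/78, so w = 29/(78+29) = 0.27.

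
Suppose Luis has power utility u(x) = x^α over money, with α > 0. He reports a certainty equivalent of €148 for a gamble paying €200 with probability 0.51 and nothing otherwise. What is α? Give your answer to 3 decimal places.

α ≈ 2.236

Since u(0) = 0, the lottery's EU is 0.51·200^α.
Setting u(148) equal to that: 148^α = 0.51·200^α ⇒ (148/200)^α = 0.51.
α = ln(0.51) / ln(148/200) = -0.673345/-0.301105 ≈ 2.236.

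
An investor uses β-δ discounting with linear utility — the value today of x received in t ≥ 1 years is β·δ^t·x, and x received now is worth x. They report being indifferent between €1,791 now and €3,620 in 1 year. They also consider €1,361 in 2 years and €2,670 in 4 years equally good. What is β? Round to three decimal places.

β ≈ 0.693

From the later pair, β·δ^2·1361 = β·δ^4·2670; dividing through, δ^2 = 1361/2670 = 0.50974, so δ = 0.71396.
The first indifference: 1791 = β·δ·3620, so β = 1791/(δ·3620) = 1791/(0.71396·3620) ≈ 0.693.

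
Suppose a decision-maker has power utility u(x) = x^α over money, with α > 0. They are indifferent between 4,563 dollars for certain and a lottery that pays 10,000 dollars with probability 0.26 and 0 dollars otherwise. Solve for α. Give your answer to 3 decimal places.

α ≈ 1.717

EU(lottery) = 0.26·10000^α + 0.74·0 = 0.26·10000^α.
Equating: 4563^α = 0.26·10000^α, i.e. 0.4563^α = 0.26.
α = ln(0.26) / ln(4563/10000) = -1.347074/-0.784605 ≈ 1.717.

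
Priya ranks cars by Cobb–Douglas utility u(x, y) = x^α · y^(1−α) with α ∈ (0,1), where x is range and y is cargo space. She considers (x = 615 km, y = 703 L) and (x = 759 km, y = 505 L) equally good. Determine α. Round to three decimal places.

Indifference: 615^α · 703^(1−α) = 759^α · 505^(1−α).
(615/759)^α = (505/703)^(1−α); take logs: α·ln(615/759) = (1−α)·ln(505/703), i.e. α·-0.210380 = (1−α)·-0.330798.
With A = -0.210380 and B = -0.330798: α·A = (1−α)·B, so α = B/(A+B) = -0.330798/-0.541178 ≈ 0.611.

α ≈ 0.611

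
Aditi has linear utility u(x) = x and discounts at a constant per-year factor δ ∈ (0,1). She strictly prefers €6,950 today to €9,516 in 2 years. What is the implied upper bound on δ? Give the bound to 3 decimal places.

Under u(x) = x this choice says 6950 > δ^2·9516.
Hence δ^2 < 6950/9516 = 0.73035, and x ↦ x^(1/2) is increasing on (0,∞).
δ < 0.73035^(1/2) = 0.855.

δ < 0.855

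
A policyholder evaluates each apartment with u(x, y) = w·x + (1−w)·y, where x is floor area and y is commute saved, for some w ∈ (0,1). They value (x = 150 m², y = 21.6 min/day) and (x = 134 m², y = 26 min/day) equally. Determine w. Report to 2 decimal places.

u(150,21.6) = u(134,26) means w·150 + (1−w)·21.6 = w·134 + (1−w)·26.
Collecting terms: w·16 = (1−w)·4.4.
The marginal rate of substitution is 4.4/16, so w = 4.4/(16+4.4) = 0.22.

w = 0.22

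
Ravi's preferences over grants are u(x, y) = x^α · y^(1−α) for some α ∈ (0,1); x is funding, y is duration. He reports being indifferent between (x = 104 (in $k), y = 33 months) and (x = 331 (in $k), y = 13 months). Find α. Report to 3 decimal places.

The Cobb–Douglas utilities coincide, so 104^α·33^(1−α) = 331^α·13^(1−α).
Taking logs: α·ln 104 + (1−α)·ln 33 = α·ln 331 + (1−α)·ln 13, i.e. α·-1.157727 = (1−α)·-0.931558.
With A = -1.157727 and B = -0.931558: α·A = (1−α)·B, so α = B/(A+B) = -0.931558/-2.089285 ≈ 0.446.

α ≈ 0.446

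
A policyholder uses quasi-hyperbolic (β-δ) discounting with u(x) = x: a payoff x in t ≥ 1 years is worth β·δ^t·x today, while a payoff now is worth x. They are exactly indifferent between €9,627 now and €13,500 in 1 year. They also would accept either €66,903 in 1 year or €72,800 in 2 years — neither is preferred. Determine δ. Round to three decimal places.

The second indifference involves only future payoffs, so β cancels: β·δ^1·66903 = β·δ^2·72800, giving δ = 66903/72800 = 0.91900.

δ ≈ 0.919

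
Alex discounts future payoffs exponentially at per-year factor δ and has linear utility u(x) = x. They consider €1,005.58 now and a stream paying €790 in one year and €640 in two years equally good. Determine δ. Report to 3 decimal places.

δ ≈ 0.780

The stream is worth 790δ + 640δ² today, so 790δ + 640δ² = 1005.58.
Rearranged: 640δ² + 790δ − 1005.58 = 0.
By the quadratic formula (taking the positive root), δ = (−790 + √3198384.80) / 1280 ≈ 0.780.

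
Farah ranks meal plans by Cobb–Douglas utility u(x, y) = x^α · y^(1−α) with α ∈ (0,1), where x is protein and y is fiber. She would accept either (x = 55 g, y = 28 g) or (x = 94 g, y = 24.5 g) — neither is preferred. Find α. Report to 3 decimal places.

Set the two utilities equal: 55^α·28^(1−α) = 94^α·24.5^(1−α).
(55/94)^α = (24.5/28)^(1−α); take logs: α·ln(55/94) = (1−α)·ln(24.5/28), i.e. α·-0.535962 = (1−α)·-0.133531.
Thus α·(-0.669493) = -0.133531, so α = -0.133531/-0.669493 ≈ 0.199.

α ≈ 0.199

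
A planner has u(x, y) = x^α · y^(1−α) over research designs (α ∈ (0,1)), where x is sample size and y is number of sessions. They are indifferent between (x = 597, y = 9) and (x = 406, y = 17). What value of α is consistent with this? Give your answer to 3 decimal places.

The Cobb–Douglas utilities coincide, so 597^α·9^(1−α) = 406^α·17^(1−α).
Taking logs: α·ln 597 + (1−α)·ln 9 = α·ln 406 + (1−α)·ln 17, i.e. α·0.385564 = (1−α)·0.635989.
Thus α·(1.021553) = 0.635989, so α = 0.635989/1.021553 ≈ 0.623.

α ≈ 0.623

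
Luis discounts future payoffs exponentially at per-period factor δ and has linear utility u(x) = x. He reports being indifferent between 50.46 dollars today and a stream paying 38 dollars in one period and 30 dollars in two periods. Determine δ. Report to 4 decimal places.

δ ≈ 0.8100

The stream is worth 38δ + 30δ² today, so 38δ + 30δ² = 50.46.
That is, 30δ² + 38δ − 50.46 = 0, a quadratic in δ.
δ = (−38 + √(38² + 4·30·50.46)) / (2·30) = (−38 + √7499.20) / 60 ≈ 0.8100.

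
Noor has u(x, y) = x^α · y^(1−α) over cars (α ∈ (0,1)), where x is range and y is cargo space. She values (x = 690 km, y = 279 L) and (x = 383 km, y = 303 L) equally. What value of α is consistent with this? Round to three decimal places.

Set the two utilities equal: 690^α·279^(1−α) = 383^α·303^(1−α).
Taking logs: α·ln 690 + (1−α)·ln 279 = α·ln 383 + (1−α)·ln 303, i.e. α·0.588657 = (1−α)·0.082521.
With A = 0.588657 and B = 0.082521: α·A = (1−α)·B, so α = B/(A+B) = 0.082521/0.671178 ≈ 0.123.

α ≈ 0.123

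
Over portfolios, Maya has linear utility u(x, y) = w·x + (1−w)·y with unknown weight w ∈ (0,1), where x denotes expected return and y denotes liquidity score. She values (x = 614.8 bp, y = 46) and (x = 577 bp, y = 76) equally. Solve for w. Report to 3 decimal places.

w = 0.442

Equating utilities: w·614.8 + (1−w)·46 = w·577 + (1−w)·76.
Rearranging, 37.8·w − 30·(1−w) = 0.
The marginal rate of substitution is 30/37.8, so w = 30/(37.8+30) = 0.442.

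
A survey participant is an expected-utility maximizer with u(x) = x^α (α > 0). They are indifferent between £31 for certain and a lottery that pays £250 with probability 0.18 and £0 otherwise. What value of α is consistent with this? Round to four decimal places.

Since u(0) = 0, the lottery's EU is 0.18·250^α.
Setting u(31) equal to that: 31^α = 0.18·250^α ⇒ (31/250)^α = 0.18.
Taking logs: α·ln(31/250) = ln(0.18), so α = -1.7147984 / -2.0874737 ≈ 0.8215.

α ≈ 0.8215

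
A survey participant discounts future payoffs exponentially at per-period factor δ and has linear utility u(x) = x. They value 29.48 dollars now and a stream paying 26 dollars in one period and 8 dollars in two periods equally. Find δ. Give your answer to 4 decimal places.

Present value of the stream is 26·δ + 8·δ². Indifference gives 26δ + 8δ² = 29.48.
That is, 8δ² + 26δ − 29.48 = 0, a quadratic in δ.
By the quadratic formula (taking the positive root), δ = (−26 + √1619.36) / 16 ≈ 0.8901.

δ ≈ 0.8901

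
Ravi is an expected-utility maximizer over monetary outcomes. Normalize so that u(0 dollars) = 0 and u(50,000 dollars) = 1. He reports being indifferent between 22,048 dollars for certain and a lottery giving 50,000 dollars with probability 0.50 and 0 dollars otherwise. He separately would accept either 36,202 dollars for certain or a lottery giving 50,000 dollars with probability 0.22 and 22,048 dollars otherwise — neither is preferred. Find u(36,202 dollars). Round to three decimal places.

0.610

The first gamble pins u(22,048 dollars): it must equal 0.50·1 + 0.50·0 = 0.50.
Chaining: u(36,202 dollars) = 0.22·1.00 + 0.78·0.50 = 0.6100.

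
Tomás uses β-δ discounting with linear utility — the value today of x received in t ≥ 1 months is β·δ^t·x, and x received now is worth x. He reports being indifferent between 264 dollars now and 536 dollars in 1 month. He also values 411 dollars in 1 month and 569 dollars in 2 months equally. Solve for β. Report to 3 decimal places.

From the later pair, β·δ^1·411 = β·δ^2·569; dividing through, δ = 411/569 = 0.72232.
The first indifference: 264 = β·δ·536, so β = 264/(δ·536) = 264/(0.72232·536) ≈ 0.682.

β ≈ 0.682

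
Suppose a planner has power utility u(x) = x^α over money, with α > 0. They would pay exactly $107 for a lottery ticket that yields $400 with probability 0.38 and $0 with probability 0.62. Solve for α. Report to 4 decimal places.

Since u(0) = 0, the lottery's EU is 0.38·400^α.
Setting u(107) equal to that: 107^α = 0.38·400^α ⇒ (107/400)^α = 0.38.
Take logs: α = ln 0.38 / ln(107/400) ≈ 0.733777.

α ≈ 0.7338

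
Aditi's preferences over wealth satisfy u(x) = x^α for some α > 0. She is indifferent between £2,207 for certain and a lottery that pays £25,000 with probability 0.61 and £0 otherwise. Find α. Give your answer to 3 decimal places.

α ≈ 0.204

EU(lottery) = 0.61·25000^α + 0.39·0 = 0.61·25000^α.
Equating: 2207^α = 0.61·25000^α, i.e. 0.0883^α = 0.61.
Take logs: α = ln 0.61 / ln(2207/25000) ≈ 0.20365.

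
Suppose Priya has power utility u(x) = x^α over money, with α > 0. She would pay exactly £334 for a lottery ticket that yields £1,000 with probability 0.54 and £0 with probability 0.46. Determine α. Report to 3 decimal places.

α ≈ 0.562

Since u(0) = 0, the lottery's EU is 0.54·1000^α.
Indifference: 334^α = 0.54·1000^α, so (334/1000)^α = 0.54.
Take logs: α = ln 0.54 / ln(334/1000) ≈ 0.56190.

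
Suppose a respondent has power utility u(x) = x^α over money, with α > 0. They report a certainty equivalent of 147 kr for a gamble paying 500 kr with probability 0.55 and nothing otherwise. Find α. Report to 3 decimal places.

α ≈ 0.488

EU(lottery) = 0.55·500^α + 0.45·0 = 0.55·500^α.
Indifference: 147^α = 0.55·500^α, so (147/500)^α = 0.55.
Take logs: α = ln 0.55 / ln(147/500) ≈ 0.48836.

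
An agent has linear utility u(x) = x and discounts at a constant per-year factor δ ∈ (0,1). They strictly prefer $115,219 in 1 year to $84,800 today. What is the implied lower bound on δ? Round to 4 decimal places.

The preference means 84800 < δ·115219.
Dividing through by 115219 gives δ > 0.73599.

δ > 0.7360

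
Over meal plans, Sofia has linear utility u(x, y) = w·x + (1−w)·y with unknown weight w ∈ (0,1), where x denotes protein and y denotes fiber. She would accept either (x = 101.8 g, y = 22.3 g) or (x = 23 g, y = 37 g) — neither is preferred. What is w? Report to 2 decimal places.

Equating utilities: w·101.8 + (1−w)·22.3 = w·23 + (1−w)·37.
Rearranging, 78.8·w − 14.7·(1−w) = 0.
So w/(1−w) = 14.7/78.8 = 0.1865, giving w = 14.7/(78.8+14.7) = 0.16.

w = 0.16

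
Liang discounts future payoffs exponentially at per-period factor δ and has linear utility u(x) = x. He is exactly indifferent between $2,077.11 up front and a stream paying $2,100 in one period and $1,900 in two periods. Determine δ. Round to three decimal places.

Equating present values: 2077.11 = 2100δ + 1900δ².
Rearranged: 1900δ² + 2100δ − 2077.11 = 0.
The positive root is δ = [−2100 + √(2100² + 4·1900·2077.11)] / (2·1900) = (−2100 + 4494.000)/3800 ≈ 0.630.

δ ≈ 0.630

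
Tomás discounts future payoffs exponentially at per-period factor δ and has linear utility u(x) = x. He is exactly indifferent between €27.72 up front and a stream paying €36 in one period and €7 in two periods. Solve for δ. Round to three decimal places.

δ ≈ 0.680

The stream is worth 36δ + 7δ² today, so 36δ + 7δ² = 27.72.
Rearranged: 7δ² + 36δ − 27.72 = 0.
By the quadratic formula (taking the positive root), δ = (−36 + √2072.16) / 14 ≈ 0.680.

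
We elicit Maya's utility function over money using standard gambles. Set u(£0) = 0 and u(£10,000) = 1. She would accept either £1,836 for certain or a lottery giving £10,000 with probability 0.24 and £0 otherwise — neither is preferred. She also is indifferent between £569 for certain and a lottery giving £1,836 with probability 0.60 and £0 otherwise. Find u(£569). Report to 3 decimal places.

The first gamble pins u(£1,836): it must equal 0.24·1 + 0.76·0 = 0.24.
Chaining: u(£569) = 0.60·0.24 + 0.40·0.00 = 0.1440.

0.144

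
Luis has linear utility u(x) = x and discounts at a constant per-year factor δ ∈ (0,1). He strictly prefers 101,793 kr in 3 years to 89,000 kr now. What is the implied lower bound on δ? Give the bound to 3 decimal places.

δ > 0.956

Under u(x) = x this choice says 89000 < δ^3·101793.
Dividing by 101793: δ^3 > 0.87432. Both sides are positive, so the cube root keeps the direction.
δ > (89000/101793)^(1/3) ≈ 0.956.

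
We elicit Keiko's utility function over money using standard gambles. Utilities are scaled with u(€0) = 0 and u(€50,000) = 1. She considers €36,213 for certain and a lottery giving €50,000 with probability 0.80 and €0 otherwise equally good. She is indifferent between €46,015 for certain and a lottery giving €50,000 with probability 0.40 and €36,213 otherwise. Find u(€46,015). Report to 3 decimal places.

0.880

The first gamble pins u(€36,213): it must equal 0.80·1 + 0.20·0 = 0.80.
Chaining: u(€46,015) = 0.40·1.00 + 0.60·0.80 = 0.8800.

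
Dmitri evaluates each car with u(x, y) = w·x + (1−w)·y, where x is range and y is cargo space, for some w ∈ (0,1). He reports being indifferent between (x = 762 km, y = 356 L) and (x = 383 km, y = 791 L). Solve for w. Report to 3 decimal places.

w = 0.534

Indifference: w·762 + (1−w)·356 = w·383 + (1−w)·791.
Collecting terms: w·379 = (1−w)·435.
The marginal rate of substitution is 435/379, so w = 435/(379+435) = 0.534.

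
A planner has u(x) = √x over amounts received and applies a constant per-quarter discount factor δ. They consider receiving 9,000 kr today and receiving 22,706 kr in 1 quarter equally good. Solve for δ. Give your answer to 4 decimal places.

Indifference means u(9000) = δ · u(22706), so δ = u(9000)/u(22706).
With u(x) = √x: δ = √9000/√22706 = √(9000/22706) = 0.62958.

δ ≈ 0.6296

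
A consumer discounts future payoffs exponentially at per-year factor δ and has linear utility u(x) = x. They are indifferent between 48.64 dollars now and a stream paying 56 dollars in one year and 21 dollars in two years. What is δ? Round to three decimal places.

δ ≈ 0.690

Present value of the stream is 56·δ + 21·δ². Indifference gives 56δ + 21δ² = 48.64.
Rearranged: 21δ² + 56δ − 48.64 = 0.
δ = (−56 + √(56² + 4·21·48.64)) / (2·21) = (−56 + √7221.76) / 42 ≈ 0.690.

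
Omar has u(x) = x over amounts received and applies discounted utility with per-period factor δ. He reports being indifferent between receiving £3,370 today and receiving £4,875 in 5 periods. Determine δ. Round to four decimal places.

δ ≈ 0.9288

Equating discounted utilities: u(3370) = δ^5·u(4875) ⇒ δ^5 = u(3370)/u(4875).
With u(x) = x: δ^5 = 3370/4875 = 0.69128.
Hence δ = (0.69128)^(1/5) = 0.928819.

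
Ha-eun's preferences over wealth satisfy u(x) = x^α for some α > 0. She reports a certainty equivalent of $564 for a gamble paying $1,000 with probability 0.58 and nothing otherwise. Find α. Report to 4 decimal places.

The lottery's expected utility is 0.58·u(1000) + 0.42·u(0) = 0.58·1000^α (since u(0) = 0 for α > 0).
Equating: 564^α = 0.58·1000^α, i.e. 0.5640^α = 0.58.
Taking logs: α·ln(564/1000) = ln(0.58), so α = -0.5447272 / -0.5727010 ≈ 0.9512.

α ≈ 0.9512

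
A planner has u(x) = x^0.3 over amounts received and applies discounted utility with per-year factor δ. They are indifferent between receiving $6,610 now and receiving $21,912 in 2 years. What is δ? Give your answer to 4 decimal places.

The payoff in 2 years is discounted by δ^2, so u(6610) = δ^2·u(21912) and δ^2 = u(6610)/u(21912).
Since u(x) = x^0.3, δ^2 = (6610/21912)^0.3 = 0.30166^0.3 = 0.69800.
Hence δ = (0.69800)^(1/2) = 0.835464.

δ ≈ 0.8355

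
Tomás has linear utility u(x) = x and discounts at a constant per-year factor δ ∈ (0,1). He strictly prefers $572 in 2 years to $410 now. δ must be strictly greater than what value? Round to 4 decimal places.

Under u(x) = x this choice says 410 < δ^2·572.
Hence δ^2 > 410/572 = 0.71678, and x ↦ x^(1/2) is increasing on (0,∞).
δ > (410/572)^(1/2) ≈ 0.8466.

δ > 0.8466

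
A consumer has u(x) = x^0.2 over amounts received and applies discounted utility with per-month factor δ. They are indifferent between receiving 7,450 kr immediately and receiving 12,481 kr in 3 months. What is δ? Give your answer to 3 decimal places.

δ ≈ 0.966

Indifference means u(7450) = δ^3 · u(12481), so δ^3 = u(7450)/u(12481).
Since u(x) = x^0.2, δ^3 = (7450/12481)^0.2 = 0.59691^0.2 = 0.90195.
Hence δ = (0.90195)^(1/3) = 0.96619.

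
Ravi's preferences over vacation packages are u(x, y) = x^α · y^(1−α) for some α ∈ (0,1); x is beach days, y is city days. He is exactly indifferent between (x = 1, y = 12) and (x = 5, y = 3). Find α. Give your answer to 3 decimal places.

The Cobb–Douglas utilities coincide, so 1^α·12^(1−α) = 5^α·3^(1−α).
Taking logs: α·ln 1 + (1−α)·ln 12 = α·ln 5 + (1−α)·ln 3, i.e. α·-1.609438 = (1−α)·-1.386294.
Thus α·(-2.995732) = -1.386294, so α = -1.386294/-2.995732 ≈ 0.463.

α ≈ 0.463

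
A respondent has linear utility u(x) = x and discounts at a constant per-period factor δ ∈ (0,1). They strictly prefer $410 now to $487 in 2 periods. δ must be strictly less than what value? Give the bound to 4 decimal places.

Under u(x) = x this choice says 410 > δ^2·487.
Dividing by 487: δ^2 < 0.84189. Both sides are positive, so the square root keeps the direction.
δ < 0.84189^(1/2) = 0.9175.

δ < 0.9175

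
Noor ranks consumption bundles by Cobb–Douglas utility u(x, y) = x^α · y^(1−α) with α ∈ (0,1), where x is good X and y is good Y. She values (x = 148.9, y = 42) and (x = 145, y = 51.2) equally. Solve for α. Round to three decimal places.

The Cobb–Douglas utilities coincide, so 148.9^α·42^(1−α) = 145^α·51.2^(1−α).
(148.9/145)^α = (51.2/42)^(1−α); take logs: α·ln(148.9/145) = (1−α)·ln(51.2/42), i.e. α·0.026541 = (1−α)·0.198070.
So α/(1−α) = (0.198070)/(0.026541) = 7.462793, and α = 7.462793/8.462793 ≈ 0.882.

α ≈ 0.882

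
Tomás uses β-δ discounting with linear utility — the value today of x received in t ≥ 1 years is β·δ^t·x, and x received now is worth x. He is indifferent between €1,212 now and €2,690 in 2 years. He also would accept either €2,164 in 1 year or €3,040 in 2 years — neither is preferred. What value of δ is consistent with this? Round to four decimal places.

δ ≈ 0.7118

Both payoffs in the second observation are in the future, so β drops out: δ^1·2164 = δ^2·3040 ⇒ δ = 2164/3040 = 0.71184.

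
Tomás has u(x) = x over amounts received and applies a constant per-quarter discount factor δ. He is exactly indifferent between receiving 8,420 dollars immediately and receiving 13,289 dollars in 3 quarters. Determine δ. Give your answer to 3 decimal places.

δ ≈ 0.859

The payoff in 3 quarters is discounted by δ^3, so u(8420) = δ^3·u(13289) and δ^3 = u(8420)/u(13289).
With u(x) = x: δ^3 = 8420/13289 = 0.63361.
Taking the cube root: δ = 0.63361^(1/3) ≈ 0.859.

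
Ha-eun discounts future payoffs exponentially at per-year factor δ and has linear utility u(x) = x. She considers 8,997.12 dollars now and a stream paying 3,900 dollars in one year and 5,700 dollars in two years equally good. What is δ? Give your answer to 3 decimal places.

δ ≈ 0.960

Equating present values: 8997.12 = 3900δ + 5700δ².
Rearranged: 5700δ² + 3900δ − 8997.12 = 0.
By the quadratic formula (taking the positive root), δ = (−3900 + √220344336.00) / 11400 ≈ 0.960.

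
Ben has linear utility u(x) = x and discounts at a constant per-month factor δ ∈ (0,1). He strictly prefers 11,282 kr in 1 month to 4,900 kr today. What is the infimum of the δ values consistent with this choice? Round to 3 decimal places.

Comparing present values: 4900 < δ·11282.
Dividing through by 11282 gives δ > 0.43432.

δ > 0.434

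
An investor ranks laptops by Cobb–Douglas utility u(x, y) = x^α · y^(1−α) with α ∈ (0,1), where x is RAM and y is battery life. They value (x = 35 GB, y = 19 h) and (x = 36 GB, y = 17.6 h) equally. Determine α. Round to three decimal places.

α ≈ 0.731

Indifference: 35^α · 19^(1−α) = 36^α · 17.6^(1−α).
Taking logs: α·ln 35 + (1−α)·ln 19 = α·ln 36 + (1−α)·ln 17.6, i.e. α·-0.028171 = (1−α)·-0.076540.
Thus α·(-0.104711) = -0.076540, so α = -0.076540/-0.104711 ≈ 0.731.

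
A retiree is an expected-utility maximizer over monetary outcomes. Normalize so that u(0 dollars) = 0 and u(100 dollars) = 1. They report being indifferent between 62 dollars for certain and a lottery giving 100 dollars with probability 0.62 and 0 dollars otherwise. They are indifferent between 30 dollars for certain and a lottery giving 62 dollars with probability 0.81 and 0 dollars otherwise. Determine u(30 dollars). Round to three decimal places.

From the first indifference, u(62 dollars) = 0.62·u(100 dollars) + 0.38·u(0 dollars) = 0.62·1 + 0.38·0 = 0.62.
Then u(30 dollars) = 0.81·u(62 dollars) + 0.19·u(0 dollars) = 0.81·0.62 + 0.19·0.00 = 0.5022.

0.502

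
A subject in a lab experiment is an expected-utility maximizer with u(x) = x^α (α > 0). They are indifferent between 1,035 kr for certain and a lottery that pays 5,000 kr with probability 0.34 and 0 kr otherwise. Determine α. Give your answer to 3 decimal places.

α ≈ 0.685

EU(lottery) = 0.34·5000^α + 0.66·0 = 0.34·5000^α.
Equating: 1035^α = 0.34·5000^α, i.e. 0.2070^α = 0.34.
α = ln(0.34) / ln(1035/5000) = -1.078810/-1.575036 ≈ 0.685.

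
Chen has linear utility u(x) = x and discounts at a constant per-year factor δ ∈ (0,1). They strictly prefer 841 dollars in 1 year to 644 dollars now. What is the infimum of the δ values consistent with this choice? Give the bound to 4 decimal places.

δ > 0.7658

Comparing present values: 644 < δ·841.
Dividing through by 841 gives δ > 0.76576.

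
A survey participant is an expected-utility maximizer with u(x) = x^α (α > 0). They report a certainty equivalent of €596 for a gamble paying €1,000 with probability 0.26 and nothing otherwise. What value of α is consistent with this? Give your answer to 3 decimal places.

α ≈ 2.603

EU(lottery) = 0.26·1000^α + 0.74·0 = 0.26·1000^α.
Equating: 596^α = 0.26·1000^α, i.e. 0.5960^α = 0.26.
Take logs: α = ln 0.26 / ln(596/1000) ≈ 2.60297.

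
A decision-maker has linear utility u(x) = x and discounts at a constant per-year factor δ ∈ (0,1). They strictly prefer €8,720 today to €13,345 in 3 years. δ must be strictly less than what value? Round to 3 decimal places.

Under u(x) = x this choice says 8720 > δ^3·13345.
So δ^3 < 8720/13345 = 0.65343; taking the cube root of both positive sides preserves the inequality.
δ < 0.65343^(1/3) = 0.868.

δ < 0.868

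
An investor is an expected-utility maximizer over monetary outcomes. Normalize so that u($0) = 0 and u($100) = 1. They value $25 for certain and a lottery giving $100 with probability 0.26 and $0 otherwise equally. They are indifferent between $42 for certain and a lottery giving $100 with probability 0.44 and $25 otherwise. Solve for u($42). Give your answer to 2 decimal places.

0.59

The first gamble pins u($25): it must equal 0.26·1 + 0.74·0 = 0.26.
Then u($42) = 0.44·u($100) + 0.56·u($25) = 0.44·1.00 + 0.56·0.26 = 0.5856.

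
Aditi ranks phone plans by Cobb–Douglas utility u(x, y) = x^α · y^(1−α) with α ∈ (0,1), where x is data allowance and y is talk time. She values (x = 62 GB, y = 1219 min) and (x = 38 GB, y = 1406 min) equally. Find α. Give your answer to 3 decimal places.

α ≈ 0.226

Indifference: 62^α · 1219^(1−α) = 38^α · 1406^(1−α).
Taking logs: α·ln 62 + (1−α)·ln 1219 = α·ln 38 + (1−α)·ln 1406, i.e. α·0.489548 = (1−α)·0.142718.
So α/(1−α) = (0.142718)/(0.489548) = 0.291530, and α = 0.291530/1.291530 ≈ 0.226.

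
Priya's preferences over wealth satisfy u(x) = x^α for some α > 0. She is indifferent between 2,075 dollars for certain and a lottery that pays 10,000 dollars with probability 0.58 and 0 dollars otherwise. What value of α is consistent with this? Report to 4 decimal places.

α ≈ 0.3464

EU(lottery) = 0.58·10000^α + 0.42·0 = 0.58·10000^α.
Setting u(2075) equal to that: 2075^α = 0.58·10000^α ⇒ (2075/10000)^α = 0.58.
Take logs: α = ln 0.58 / ln(2075/10000) ≈ 0.346381.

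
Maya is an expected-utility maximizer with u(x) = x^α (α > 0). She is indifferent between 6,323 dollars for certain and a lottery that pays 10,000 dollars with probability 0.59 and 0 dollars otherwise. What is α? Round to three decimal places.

Since u(0) = 0, the lottery's EU is 0.59·10000^α.
Equating: 6323^α = 0.59·10000^α, i.e. 0.6323^α = 0.59.
Taking logs: α·ln(6323/10000) = ln(0.59), so α = -0.527633 / -0.458391 ≈ 1.151.

α ≈ 1.151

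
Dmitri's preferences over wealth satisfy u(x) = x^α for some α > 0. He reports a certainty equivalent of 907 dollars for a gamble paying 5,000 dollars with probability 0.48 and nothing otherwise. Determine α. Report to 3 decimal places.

α ≈ 0.430

The lottery's expected utility is 0.48·u(5000) + 0.52·u(0) = 0.48·5000^α (since u(0) = 0 for α > 0).
Setting u(907) equal to that: 907^α = 0.48·5000^α ⇒ (907/5000)^α = 0.48.
Taking logs: α·ln(907/5000) = ln(0.48), so α = -0.733969 / -1.707051 ≈ 0.430.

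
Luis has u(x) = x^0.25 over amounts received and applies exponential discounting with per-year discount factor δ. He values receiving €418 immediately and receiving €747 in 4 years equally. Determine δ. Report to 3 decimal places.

δ ≈ 0.964

Indifference means u(418) = δ^4 · u(747), so δ^4 = u(418)/u(747).
Since u(x) = x^0.25, δ^4 = (418/747)^0.25 = 0.55957^0.25 = 0.86490.
Hence δ = (0.86490)^(1/4) = 0.96436.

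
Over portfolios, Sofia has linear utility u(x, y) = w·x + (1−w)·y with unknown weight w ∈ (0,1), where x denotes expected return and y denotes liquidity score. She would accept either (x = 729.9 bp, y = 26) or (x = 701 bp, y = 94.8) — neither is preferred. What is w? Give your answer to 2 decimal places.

Equating utilities: w·729.9 + (1−w)·26 = w·701 + (1−w)·94.8.
Rearranging, 28.9·w − 68.8·(1−w) = 0.
So w/(1−w) = 68.8/28.9 = 2.3806, giving w = 68.8/(28.9+68.8) = 0.70.

w = 0.70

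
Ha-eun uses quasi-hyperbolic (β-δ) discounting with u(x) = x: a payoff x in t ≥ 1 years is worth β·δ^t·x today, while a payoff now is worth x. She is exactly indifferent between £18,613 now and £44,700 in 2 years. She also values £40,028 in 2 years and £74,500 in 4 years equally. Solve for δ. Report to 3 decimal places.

The second indifference involves only future payoffs, so β cancels: β·δ^2·40028 = β·δ^4·74500, giving δ^2 = 40028/74500 = 0.53729, so δ = 0.73300.

δ ≈ 0.733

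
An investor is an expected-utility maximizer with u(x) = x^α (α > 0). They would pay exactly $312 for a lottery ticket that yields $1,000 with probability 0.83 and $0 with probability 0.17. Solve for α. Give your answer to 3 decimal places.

EU(lottery) = 0.83·1000^α + 0.17·0 = 0.83·1000^α.
Setting u(312) equal to that: 312^α = 0.83·1000^α ⇒ (312/1000)^α = 0.83.
Taking logs: α·ln(312/1000) = ln(0.83), so α = -0.186330 / -1.164752 ≈ 0.160.

α ≈ 0.160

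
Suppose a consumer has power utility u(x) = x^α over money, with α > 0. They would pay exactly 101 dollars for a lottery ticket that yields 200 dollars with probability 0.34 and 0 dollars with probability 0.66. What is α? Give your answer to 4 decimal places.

Since u(0) = 0, the lottery's EU is 0.34·200^α.
Equating: 101^α = 0.34·200^α, i.e. 0.5050^α = 0.34.
Take logs: α = ln 0.34 / ln(101/200) ≈ 1.579061.

α ≈ 1.5791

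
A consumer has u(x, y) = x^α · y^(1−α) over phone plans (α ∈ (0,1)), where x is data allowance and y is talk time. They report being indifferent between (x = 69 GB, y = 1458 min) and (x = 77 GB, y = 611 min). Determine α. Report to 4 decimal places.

The Cobb–Douglas utilities coincide, so 69^α·1458^(1−α) = 77^α·611^(1−α).
Rearrange to (69/77)^α = (611/1458)^(1−α) and take logs: α·-0.1096989 = (1−α)·-0.8697240.
So α/(1−α) = (-0.8697240)/(-0.1096989) = 7.9282837, and α = 7.9282837/8.9282837 ≈ 0.8880.

α ≈ 0.8880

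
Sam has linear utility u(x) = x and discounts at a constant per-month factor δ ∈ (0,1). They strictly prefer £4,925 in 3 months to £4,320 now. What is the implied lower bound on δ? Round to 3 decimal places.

δ > 0.957

The preference means 4320 < δ^3·4925.
So δ^3 > 4320/4925 = 0.87716; taking the cube root of both positive sides preserves the inequality.
δ > 0.87716^(1/3) = 0.957.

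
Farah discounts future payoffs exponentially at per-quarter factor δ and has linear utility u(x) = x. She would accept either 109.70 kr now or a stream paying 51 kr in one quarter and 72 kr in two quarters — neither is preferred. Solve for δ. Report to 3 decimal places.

δ ≈ 0.930

The stream is worth 51δ + 72δ² today, so 51δ + 72δ² = 109.70.
That is, 72δ² + 51δ − 109.70 = 0, a quadratic in δ.
The positive root is δ = [−51 + √(51² + 4·72·109.70)] / (2·72) = (−51 + 184.918)/144 ≈ 0.930.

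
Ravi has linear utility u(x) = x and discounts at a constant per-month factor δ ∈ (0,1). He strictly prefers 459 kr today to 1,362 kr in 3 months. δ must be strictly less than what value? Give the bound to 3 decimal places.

Under u(x) = x this choice says 459 > δ^3·1362.
Hence δ^3 < 459/1362 = 0.33700, and x ↦ x^(1/3) is increasing on (0,∞).
δ < (459/1362)^(1/3) ≈ 0.696.

δ < 0.696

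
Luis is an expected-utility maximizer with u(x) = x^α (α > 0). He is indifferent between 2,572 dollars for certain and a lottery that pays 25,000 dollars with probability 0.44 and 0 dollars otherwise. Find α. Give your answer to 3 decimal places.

α ≈ 0.361

Since u(0) = 0, the lottery's EU is 0.44·25000^α.
Indifference: 2572^α = 0.44·25000^α, so (2572/25000)^α = 0.44.
Take logs: α = ln 0.44 / ln(2572/25000) ≈ 0.36100.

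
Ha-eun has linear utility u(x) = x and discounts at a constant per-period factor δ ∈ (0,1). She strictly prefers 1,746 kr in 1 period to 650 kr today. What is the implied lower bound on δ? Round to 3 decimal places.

δ > 0.372

Under u(x) = x this choice says 650 < δ·1746.
Dividing through by 1746 gives δ > 0.37228.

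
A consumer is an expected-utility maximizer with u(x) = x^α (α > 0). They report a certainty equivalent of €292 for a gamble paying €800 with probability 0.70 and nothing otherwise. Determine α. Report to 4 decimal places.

The lottery's expected utility is 0.70·u(800) + 0.30·u(0) = 0.70·800^α (since u(0) = 0 for α > 0).
Setting u(292) equal to that: 292^α = 0.70·800^α ⇒ (292/800)^α = 0.70.
Taking logs: α·ln(292/800) = ln(0.70), so α = -0.3566749 / -1.0078579 ≈ 0.3539.

α ≈ 0.3539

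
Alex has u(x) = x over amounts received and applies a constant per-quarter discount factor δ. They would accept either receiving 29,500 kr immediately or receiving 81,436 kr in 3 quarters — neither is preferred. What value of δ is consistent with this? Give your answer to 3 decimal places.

δ ≈ 0.713

Equating discounted utilities: u(29500) = δ^3·u(81436) ⇒ δ^3 = u(29500)/u(81436).
With u(x) = x: δ^3 = 29500/81436 = 0.36225.
So δ = 0.36225^(1/3) ≈ 0.713.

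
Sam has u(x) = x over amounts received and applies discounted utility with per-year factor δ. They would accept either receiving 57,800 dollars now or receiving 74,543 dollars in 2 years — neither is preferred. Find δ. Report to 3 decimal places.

Equating discounted utilities: u(57800) = δ^2·u(74543) ⇒ δ^2 = u(57800)/u(74543).
With u(x) = x: δ^2 = 57800/74543 = 0.77539.
Taking the square root: δ = 0.77539^(1/2) ≈ 0.881.

δ ≈ 0.881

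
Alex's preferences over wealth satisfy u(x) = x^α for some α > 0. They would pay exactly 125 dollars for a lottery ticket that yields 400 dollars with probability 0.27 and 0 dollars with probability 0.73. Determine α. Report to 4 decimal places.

The lottery's expected utility is 0.27·u(400) + 0.73·u(0) = 0.27·400^α (since u(0) = 0 for α > 0).
Equating: 125^α = 0.27·400^α, i.e. 0.3125^α = 0.27.
Take logs: α = ln 0.27 / ln(125/400) ≈ 1.125678.

α ≈ 1.1257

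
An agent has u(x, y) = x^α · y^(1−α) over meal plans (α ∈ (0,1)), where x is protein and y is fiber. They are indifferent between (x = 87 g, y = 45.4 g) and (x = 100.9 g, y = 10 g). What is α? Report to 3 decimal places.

Set the two utilities equal: 87^α·45.4^(1−α) = 100.9^α·10^(1−α).
(87/100.9)^α = (10/45.4)^(1−α); take logs: α·ln(87/100.9) = (1−α)·ln(10/45.4), i.e. α·-0.148222 = (1−α)·-1.512927.
Thus α·(-1.661149) = -1.512927, so α = -1.512927/-1.661149 ≈ 0.911.

α ≈ 0.911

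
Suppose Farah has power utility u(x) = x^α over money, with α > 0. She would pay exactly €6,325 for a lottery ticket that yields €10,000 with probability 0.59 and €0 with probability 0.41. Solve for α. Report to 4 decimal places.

α ≈ 1.1518

EU(lottery) = 0.59·10000^α + 0.41·0 = 0.59·10000^α.
Indifference: 6325^α = 0.59·10000^α, so (6325/10000)^α = 0.59.
α = ln(0.59) / ln(6325/10000) = -0.5276327/-0.4580751 ≈ 1.1518.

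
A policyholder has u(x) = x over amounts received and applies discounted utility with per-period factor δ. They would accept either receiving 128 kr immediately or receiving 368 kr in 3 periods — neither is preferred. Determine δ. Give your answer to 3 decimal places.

Equating discounted utilities: u(128) = δ^3·u(368) ⇒ δ^3 = u(128)/u(368).
With u(x) = x: δ^3 = 128/368 = 0.34783.
Hence δ = (0.34783)^(1/3) = 0.70327.

δ ≈ 0.703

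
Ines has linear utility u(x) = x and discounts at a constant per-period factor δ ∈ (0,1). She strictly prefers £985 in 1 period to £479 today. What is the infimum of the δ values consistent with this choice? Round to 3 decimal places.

δ > 0.486

Under u(x) = x this choice says 479 < δ·985.
Dividing through by 985 gives δ > 0.48629.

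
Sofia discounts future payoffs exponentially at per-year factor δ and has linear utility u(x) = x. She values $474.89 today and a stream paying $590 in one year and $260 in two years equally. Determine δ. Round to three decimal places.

δ ≈ 0.630

The stream is worth 590δ + 260δ² today, so 590δ + 260δ² = 474.89.
That is, 260δ² + 590δ − 474.89 = 0, a quadratic in δ.
By the quadratic formula (taking the positive root), δ = (−590 + √841985.60) / 520 ≈ 0.630.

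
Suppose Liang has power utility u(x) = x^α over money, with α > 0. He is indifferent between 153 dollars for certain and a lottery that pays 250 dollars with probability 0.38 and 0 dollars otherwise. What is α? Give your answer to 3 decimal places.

α ≈ 1.971

EU(lottery) = 0.38·250^α + 0.62·0 = 0.38·250^α.
Setting u(153) equal to that: 153^α = 0.38·250^α ⇒ (153/250)^α = 0.38.
Taking logs: α·ln(153/250) = ln(0.38), so α = -0.967584 / -0.491023 ≈ 1.971.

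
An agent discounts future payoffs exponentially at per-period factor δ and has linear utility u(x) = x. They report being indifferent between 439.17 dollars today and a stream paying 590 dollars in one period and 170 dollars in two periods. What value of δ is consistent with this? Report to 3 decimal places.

δ ≈ 0.630

Present value of the stream is 590·δ + 170·δ². Indifference gives 590δ + 170δ² = 439.17.
So 170δ² + 590δ − 439.17 = 0.
By the quadratic formula (taking the positive root), δ = (−590 + √646735.60) / 340 ≈ 0.630.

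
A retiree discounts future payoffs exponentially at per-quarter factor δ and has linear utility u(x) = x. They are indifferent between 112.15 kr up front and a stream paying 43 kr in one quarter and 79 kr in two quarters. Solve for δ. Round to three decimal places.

δ ≈ 0.950

The stream is worth 43δ + 79δ² today, so 43δ + 79δ² = 112.15.
Rearranged: 79δ² + 43δ − 112.15 = 0.
By the quadratic formula (taking the positive root), δ = (−43 + √37288.40) / 158 ≈ 0.950.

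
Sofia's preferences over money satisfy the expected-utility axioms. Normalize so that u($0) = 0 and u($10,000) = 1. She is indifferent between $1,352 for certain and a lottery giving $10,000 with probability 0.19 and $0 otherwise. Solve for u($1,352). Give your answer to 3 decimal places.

The indifference gives u($1,352) = 0.19·u($10,000) + 0.81·u($0) = 0.19·1 + 0.81·0 = 0.19.

0.190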